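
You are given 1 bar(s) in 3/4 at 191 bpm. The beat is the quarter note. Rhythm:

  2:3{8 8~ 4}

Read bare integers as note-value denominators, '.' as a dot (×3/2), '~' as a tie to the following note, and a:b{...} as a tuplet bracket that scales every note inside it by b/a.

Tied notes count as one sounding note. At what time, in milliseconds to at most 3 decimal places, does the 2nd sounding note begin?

1. 0.0ms @ 0 + 235.602ms (3/4)
2. 235.602ms @ 3/4 + 706.806ms (9/4)

note 2 onset = 3/4b = 235.602ms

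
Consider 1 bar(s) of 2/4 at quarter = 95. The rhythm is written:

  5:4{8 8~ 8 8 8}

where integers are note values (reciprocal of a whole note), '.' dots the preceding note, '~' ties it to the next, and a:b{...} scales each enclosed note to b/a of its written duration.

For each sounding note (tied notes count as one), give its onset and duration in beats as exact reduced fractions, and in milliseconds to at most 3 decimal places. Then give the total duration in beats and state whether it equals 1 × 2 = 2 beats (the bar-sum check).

1) 0.0ms=0b +252.632ms=2/5b
2) 252.632ms=2/5b +505.263ms=4/5b
3) 757.895ms=6/5b +252.632ms=2/5b
4) 1010.526ms=8/5b +252.632ms=2/5b
Σ=2b of 2 (95bpm 2/4) — PASS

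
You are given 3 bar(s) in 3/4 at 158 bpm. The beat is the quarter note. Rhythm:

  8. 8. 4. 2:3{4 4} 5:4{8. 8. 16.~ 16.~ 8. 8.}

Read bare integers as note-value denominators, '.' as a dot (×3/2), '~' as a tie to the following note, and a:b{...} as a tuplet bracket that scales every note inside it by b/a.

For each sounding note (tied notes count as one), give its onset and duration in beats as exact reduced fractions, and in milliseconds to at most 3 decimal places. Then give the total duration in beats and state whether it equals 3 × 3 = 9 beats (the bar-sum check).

1) 0.0ms=0b +284.81ms=3/4b
2) 284.81ms=3/4b +284.81ms=3/4b
3) 569.62ms=3/2b +569.62ms=3/2b
4) 1139.241ms=3b +569.62ms=3/2b
5) 1708.861ms=9/2b +569.62ms=3/2b
6) 2278.481ms=6b +227.848ms=3/5b
7) 2506.329ms=33/5b +227.848ms=3/5b
8) 2734.177ms=36/5b +455.696ms=6/5b
9) 3189.873ms=42/5b +227.848ms=3/5b
Σ=9b of 9 (158bpm 3/4) — PASS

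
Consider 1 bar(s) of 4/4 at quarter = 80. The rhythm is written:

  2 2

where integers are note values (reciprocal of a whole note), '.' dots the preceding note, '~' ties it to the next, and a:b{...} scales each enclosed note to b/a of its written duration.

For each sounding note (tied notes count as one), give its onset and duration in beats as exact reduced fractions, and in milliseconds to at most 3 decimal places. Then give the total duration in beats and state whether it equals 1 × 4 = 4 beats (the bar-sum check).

1) 0.0ms=0b +1500.0ms=2b
2) 1500.0ms=2b +1500.0ms=2b
Σ=4b of 4 (80bpm 4/4) — PASS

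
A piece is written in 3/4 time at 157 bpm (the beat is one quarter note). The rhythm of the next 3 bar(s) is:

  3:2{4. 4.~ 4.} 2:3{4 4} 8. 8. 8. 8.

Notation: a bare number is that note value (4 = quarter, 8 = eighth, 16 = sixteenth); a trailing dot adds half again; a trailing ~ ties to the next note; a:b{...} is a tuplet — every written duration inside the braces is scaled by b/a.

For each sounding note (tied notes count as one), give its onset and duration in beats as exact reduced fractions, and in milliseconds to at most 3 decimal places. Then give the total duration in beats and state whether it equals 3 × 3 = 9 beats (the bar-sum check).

1) 0.0ms=0b +382.166ms=1b
2) 382.166ms=1b +764.331ms=2b
3) 1146.497ms=3b +573.248ms=3/2b
4) 1719.745ms=9/2b +573.248ms=3/2b
5) 2292.994ms=6b +286.624ms=3/4b
6) 2579.618ms=27/4b +286.624ms=3/4b
7) 2866.242ms=15/2b +286.624ms=3/4b
8) 3152.866ms=33/4b +286.624ms=3/4b
Σ=9b of 9 (157bpm 3/4) — PASS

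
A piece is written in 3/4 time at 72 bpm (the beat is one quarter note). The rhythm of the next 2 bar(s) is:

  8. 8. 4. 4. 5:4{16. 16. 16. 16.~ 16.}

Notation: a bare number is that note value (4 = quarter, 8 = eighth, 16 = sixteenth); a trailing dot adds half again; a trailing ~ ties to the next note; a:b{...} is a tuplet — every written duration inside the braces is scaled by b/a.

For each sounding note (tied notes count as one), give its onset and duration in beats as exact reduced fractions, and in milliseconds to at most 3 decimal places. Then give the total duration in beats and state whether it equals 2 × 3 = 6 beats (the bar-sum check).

1) 0.0ms=0b +625.0ms=3/4b
2) 625.0ms=3/4b +625.0ms=3/4b
3) 1250.0ms=3/2b +1250.0ms=3/2b
4) 2500.0ms=3b +1250.0ms=3/2b
5) 3750.0ms=9/2b +250.0ms=3/10b
6) 4000.0ms=24/5b +250.0ms=3/10b
7) 4250.0ms=51/10b +250.0ms=3/10b
8) 4500.0ms=27/5b +500.0ms=3/5b
Σ=6b of 6 (72bpm 3/4) — PASS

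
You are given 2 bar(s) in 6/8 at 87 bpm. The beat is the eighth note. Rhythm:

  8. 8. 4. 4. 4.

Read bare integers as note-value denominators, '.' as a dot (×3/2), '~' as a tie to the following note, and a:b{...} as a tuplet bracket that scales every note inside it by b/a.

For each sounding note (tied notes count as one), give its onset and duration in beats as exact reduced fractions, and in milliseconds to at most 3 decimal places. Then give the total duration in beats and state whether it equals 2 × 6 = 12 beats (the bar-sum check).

1) 0.0ms=0b +1034.483ms=3/2b
2) 1034.483ms=3/2b +1034.483ms=3/2b
3) 2068.966ms=3b +2068.966ms=3b
4) 4137.931ms=6b +2068.966ms=3b
5) 6206.897ms=9b +2068.966ms=3b
Σ=12b of 12 (87bpm 6/8) — PASS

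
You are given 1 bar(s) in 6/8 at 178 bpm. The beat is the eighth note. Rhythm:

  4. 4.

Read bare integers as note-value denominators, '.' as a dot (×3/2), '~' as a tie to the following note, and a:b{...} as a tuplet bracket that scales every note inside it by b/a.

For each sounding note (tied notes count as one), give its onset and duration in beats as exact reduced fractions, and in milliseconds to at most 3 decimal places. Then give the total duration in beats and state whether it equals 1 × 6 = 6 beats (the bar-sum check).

1) 0.0ms=0b +1011.236ms=3b
2) 1011.236ms=3b +1011.236ms=3b
Σ=6b of 6 (178bpm 6/8) — PASS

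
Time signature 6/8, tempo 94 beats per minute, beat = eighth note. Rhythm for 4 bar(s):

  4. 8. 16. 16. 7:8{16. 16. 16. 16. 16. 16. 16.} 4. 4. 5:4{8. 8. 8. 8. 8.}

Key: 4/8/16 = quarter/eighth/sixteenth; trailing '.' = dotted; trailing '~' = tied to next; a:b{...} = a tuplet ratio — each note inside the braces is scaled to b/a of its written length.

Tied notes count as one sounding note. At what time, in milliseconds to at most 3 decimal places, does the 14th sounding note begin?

1. 0.0ms @ 0 + 1914.894ms (3)
2. 1914.894ms @ 3 + 957.447ms (3/2)
3. 2872.34ms @ 9/2 + 478.723ms (3/4)
4. 3351.064ms @ 21/4 + 478.723ms (3/4)
5. 3829.787ms @ 6 + 547.112ms (6/7)
6. 4376.9ms @ 48/7 + 547.112ms (6/7)
7. 4924.012ms @ 54/7 + 547.112ms (6/7)
8. 5471.125ms @ 60/7 + 547.112ms (6/7)
9. 6018.237ms @ 66/7 + 547.112ms (6/7)
10. 6565.35ms @ 72/7 + 547.112ms (6/7)
11. 7112.462ms @ 78/7 + 547.112ms (6/7)
12. 7659.574ms @ 12 + 1914.894ms (3)
13. 9574.468ms @ 15 + 1914.894ms (3)
14. 11489.362ms @ 18 + 765.957ms (6/5)
15. 12255.319ms @ 96/5 + 765.957ms (6/5)
16. 13021.277ms @ 102/5 + 765.957ms (6/5)
17. 13787.234ms @ 108/5 + 765.957ms (6/5)
18. 14553.191ms @ 114/5 + 765.957ms (6/5)

note 14 onset = 18b = 11489.362ms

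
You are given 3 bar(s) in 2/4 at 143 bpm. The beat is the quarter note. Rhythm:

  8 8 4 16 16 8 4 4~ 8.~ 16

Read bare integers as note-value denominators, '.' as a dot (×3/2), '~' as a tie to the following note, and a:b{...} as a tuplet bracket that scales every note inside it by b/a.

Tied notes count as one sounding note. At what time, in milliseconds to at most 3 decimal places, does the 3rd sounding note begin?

note 3 onset = 1b = 419.58ms

1. 0.0ms @ 0 + 209.79ms (1/2)
2. 209.79ms @ 1/2 + 209.79ms (1/2)
3. 419.58ms @ 1 + 419.58ms (1)
4. 839.161ms @ 2 + 104.895ms (1/4)
5. 944.056ms @ 9/4 + 104.895ms (1/4)
6. 1048.951ms @ 5/2 + 209.79ms (1/2)
7. 1258.741ms @ 3 + 419.58ms (1)
8. 1678.322ms @ 4 + 839.161ms (2)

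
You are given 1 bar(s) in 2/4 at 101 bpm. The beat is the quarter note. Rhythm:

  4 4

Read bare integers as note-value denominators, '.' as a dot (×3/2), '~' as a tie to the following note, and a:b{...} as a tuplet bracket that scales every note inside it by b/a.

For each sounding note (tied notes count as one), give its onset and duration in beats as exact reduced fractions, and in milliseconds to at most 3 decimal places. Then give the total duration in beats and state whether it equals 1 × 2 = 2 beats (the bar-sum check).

1) 0.0ms=0b +594.059ms=1b
2) 594.059ms=1b +594.059ms=1b
Σ=2b of 2 (101bpm 2/4) — PASS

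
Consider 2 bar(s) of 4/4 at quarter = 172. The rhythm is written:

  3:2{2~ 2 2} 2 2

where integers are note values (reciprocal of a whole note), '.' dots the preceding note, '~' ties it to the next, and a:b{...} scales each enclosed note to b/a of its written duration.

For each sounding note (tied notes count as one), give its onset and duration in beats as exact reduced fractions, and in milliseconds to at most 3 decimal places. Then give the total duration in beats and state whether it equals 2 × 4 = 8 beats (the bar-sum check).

1) 0.0ms=0b +930.233ms=8/3b
2) 930.233ms=8/3b +465.116ms=4/3b
3) 1395.349ms=4b +697.674ms=2b
4) 2093.023ms=6b +697.674ms=2b
Σ=8b of 8 (172bpm 4/4) — PASS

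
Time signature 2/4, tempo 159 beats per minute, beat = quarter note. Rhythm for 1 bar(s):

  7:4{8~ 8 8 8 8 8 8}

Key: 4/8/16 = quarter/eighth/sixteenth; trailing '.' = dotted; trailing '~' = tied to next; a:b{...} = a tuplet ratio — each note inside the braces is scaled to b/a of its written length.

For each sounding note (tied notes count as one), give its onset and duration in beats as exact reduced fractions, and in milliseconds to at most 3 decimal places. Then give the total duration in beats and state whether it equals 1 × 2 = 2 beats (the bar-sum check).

1) 0.0ms=0b +215.633ms=4/7b
2) 215.633ms=4/7b +107.817ms=2/7b
3) 323.45ms=6/7b +107.817ms=2/7b
4) 431.267ms=8/7b +107.817ms=2/7b
5) 539.084ms=10/7b +107.817ms=2/7b
6) 646.9ms=12/7b +107.817ms=2/7b
Σ=2b of 2 (159bpm 2/4) — PASS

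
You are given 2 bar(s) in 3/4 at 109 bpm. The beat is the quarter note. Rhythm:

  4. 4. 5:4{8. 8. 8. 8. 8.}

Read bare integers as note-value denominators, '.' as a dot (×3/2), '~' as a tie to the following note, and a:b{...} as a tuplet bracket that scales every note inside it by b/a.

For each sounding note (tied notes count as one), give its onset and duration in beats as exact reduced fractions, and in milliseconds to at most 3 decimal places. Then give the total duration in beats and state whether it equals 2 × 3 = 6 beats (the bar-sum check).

1) 0.0ms=0b +825.688ms=3/2b
2) 825.688ms=3/2b +825.688ms=3/2b
3) 1651.376ms=3b +330.275ms=3/5b
4) 1981.651ms=18/5b +330.275ms=3/5b
5) 2311.927ms=21/5b +330.275ms=3/5b
6) 2642.202ms=24/5b +330.275ms=3/5b
7) 2972.477ms=27/5b +330.275ms=3/5b
Σ=6b of 6 (109bpm 3/4) — PASS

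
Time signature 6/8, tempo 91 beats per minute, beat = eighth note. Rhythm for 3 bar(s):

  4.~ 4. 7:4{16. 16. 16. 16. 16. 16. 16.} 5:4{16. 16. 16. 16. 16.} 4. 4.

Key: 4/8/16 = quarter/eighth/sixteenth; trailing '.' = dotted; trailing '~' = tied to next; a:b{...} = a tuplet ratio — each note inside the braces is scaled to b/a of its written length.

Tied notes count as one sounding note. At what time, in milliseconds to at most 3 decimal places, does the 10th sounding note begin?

note 10 onset = 48/5b = 6329.67ms

1. 0.0ms @ 0 + 3956.044ms (6)
2. 3956.044ms @ 6 + 282.575ms (3/7)
3. 4238.619ms @ 45/7 + 282.575ms (3/7)
4. 4521.193ms @ 48/7 + 282.575ms (3/7)
5. 4803.768ms @ 51/7 + 282.575ms (3/7)
6. 5086.342ms @ 54/7 + 282.575ms (3/7)
7. 5368.917ms @ 57/7 + 282.575ms (3/7)
8. 5651.491ms @ 60/7 + 282.575ms (3/7)
9. 5934.066ms @ 9 + 395.604ms (3/5)
10. 6329.67ms @ 48/5 + 395.604ms (3/5)
11. 6725.275ms @ 51/5 + 395.604ms (3/5)
12. 7120.879ms @ 54/5 + 395.604ms (3/5)
13. 7516.484ms @ 57/5 + 395.604ms (3/5)
14. 7912.088ms @ 12 + 1978.022ms (3)
15. 9890.11ms @ 15 + 1978.022ms (3)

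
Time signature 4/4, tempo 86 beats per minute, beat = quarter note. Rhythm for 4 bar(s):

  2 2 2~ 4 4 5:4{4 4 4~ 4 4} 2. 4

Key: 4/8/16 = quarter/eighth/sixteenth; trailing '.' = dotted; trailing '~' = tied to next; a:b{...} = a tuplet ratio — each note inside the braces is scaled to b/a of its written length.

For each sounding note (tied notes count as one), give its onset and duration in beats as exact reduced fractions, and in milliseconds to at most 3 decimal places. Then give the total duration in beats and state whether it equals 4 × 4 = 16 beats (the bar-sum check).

1) 0.0ms=0b +1395.349ms=2b
2) 1395.349ms=2b +1395.349ms=2b
3) 2790.698ms=4b +2093.023ms=3b
4) 4883.721ms=7b +697.674ms=1b
5) 5581.395ms=8b +558.14ms=4/5b
6) 6139.535ms=44/5b +558.14ms=4/5b
7) 6697.674ms=48/5b +1116.279ms=8/5b
8) 7813.953ms=56/5b +558.14ms=4/5b
9) 8372.093ms=12b +2093.023ms=3b
10) 10465.116ms=15b +697.674ms=1b
Σ=16b of 16 (86bpm 4/4) — PASS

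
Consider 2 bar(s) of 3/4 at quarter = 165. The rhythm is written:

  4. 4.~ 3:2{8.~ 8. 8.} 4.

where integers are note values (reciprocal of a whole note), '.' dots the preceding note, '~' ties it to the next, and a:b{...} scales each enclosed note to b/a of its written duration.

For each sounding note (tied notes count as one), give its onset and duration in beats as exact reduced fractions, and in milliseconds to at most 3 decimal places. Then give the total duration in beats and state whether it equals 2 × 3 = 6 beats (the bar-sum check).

1) 0.0ms=0b +545.455ms=3/2b
2) 545.455ms=3/2b +909.091ms=5/2b
3) 1454.545ms=4b +181.818ms=1/2b
4) 1636.364ms=9/2b +545.455ms=3/2b
Σ=6b of 6 (165bpm 3/4) — PASS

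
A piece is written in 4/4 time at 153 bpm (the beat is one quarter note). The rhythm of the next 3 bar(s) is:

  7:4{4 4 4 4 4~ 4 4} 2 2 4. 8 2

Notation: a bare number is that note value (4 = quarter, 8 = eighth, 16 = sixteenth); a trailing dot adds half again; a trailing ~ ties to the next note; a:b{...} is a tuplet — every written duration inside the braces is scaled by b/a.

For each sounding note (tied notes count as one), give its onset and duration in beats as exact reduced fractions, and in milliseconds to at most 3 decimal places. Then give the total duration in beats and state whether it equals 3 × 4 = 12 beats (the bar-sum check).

1) 0.0ms=0b +224.09ms=4/7b
2) 224.09ms=4/7b +224.09ms=4/7b
3) 448.179ms=8/7b +224.09ms=4/7b
4) 672.269ms=12/7b +224.09ms=4/7b
5) 896.359ms=16/7b +448.179ms=8/7b
6) 1344.538ms=24/7b +224.09ms=4/7b
7) 1568.627ms=4b +784.314ms=2b
8) 2352.941ms=6b +784.314ms=2b
9) 3137.255ms=8b +588.235ms=3/2b
10) 3725.49ms=19/2b +196.078ms=1/2b
11) 3921.569ms=10b +784.314ms=2b
Σ=12b of 12 (153bpm 4/4) — PASS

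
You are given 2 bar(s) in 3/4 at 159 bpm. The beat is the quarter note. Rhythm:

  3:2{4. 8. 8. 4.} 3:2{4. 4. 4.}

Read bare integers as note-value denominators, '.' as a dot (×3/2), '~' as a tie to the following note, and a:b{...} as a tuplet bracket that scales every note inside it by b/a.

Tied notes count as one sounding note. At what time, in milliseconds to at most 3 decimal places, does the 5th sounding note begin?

note 5 onset = 3b = 1132.075ms

1. 0.0ms @ 0 + 377.358ms (1)
2. 377.358ms @ 1 + 188.679ms (1/2)
3. 566.038ms @ 3/2 + 188.679ms (1/2)
4. 754.717ms @ 2 + 377.358ms (1)
5. 1132.075ms @ 3 + 377.358ms (1)
6. 1509.434ms @ 4 + 377.358ms (1)
7. 1886.792ms @ 5 + 377.358ms (1)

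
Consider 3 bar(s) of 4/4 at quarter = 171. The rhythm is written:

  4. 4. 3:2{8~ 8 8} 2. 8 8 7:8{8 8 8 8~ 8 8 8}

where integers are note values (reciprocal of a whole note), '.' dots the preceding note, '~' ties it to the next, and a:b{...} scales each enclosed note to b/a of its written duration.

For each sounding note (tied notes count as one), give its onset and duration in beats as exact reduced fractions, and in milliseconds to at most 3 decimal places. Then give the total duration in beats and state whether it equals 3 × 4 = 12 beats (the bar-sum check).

1) 0.0ms=0b +526.316ms=3/2b
2) 526.316ms=3/2b +526.316ms=3/2b
3) 1052.632ms=3b +233.918ms=2/3b
4) 1286.55ms=11/3b +116.959ms=1/3b
5) 1403.509ms=4b +1052.632ms=3b
6) 2456.14ms=7b +175.439ms=1/2b
7) 2631.579ms=15/2b +175.439ms=1/2b
8) 2807.018ms=8b +200.501ms=4/7b
9) 3007.519ms=60/7b +200.501ms=4/7b
10) 3208.02ms=64/7b +200.501ms=4/7b
11) 3408.521ms=68/7b +401.003ms=8/7b
12) 3809.524ms=76/7b +200.501ms=4/7b
13) 4010.025ms=80/7b +200.501ms=4/7b
Σ=12b of 12 (171bpm 4/4) — PASS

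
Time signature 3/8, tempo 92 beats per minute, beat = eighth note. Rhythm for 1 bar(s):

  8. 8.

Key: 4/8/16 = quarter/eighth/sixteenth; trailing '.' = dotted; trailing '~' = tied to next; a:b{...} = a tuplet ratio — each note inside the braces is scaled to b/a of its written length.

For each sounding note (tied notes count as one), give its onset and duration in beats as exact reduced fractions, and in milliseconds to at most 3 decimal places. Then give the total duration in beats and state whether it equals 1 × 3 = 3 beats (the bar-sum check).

1) 0.0ms=0b +978.261ms=3/2b
2) 978.261ms=3/2b +978.261ms=3/2b
Σ=3b of 3 (92bpm 3/8) — PASS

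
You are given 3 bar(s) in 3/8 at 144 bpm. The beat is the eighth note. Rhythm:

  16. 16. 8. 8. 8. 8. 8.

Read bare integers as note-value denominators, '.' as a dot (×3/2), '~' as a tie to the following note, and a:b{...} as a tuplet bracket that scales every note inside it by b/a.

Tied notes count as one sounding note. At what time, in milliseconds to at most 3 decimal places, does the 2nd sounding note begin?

1. 0.0ms @ 0 + 312.5ms (3/4)
2. 312.5ms @ 3/4 + 312.5ms (3/4)
3. 625.0ms @ 3/2 + 625.0ms (3/2)
4. 1250.0ms @ 3 + 625.0ms (3/2)
5. 1875.0ms @ 9/2 + 625.0ms (3/2)
6. 2500.0ms @ 6 + 625.0ms (3/2)
7. 3125.0ms @ 15/2 + 625.0ms (3/2)

note 2 onset = 3/4b = 312.5ms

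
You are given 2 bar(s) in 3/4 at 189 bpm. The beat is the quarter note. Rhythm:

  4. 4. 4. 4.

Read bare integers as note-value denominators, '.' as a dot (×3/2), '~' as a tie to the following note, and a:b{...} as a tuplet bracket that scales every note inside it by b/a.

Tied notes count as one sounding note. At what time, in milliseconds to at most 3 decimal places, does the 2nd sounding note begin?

1. 0.0ms @ 0 + 476.19ms (3/2)
2. 476.19ms @ 3/2 + 476.19ms (3/2)
3. 952.381ms @ 3 + 476.19ms (3/2)
4. 1428.571ms @ 9/2 + 476.19ms (3/2)

note 2 onset = 3/2b = 476.19ms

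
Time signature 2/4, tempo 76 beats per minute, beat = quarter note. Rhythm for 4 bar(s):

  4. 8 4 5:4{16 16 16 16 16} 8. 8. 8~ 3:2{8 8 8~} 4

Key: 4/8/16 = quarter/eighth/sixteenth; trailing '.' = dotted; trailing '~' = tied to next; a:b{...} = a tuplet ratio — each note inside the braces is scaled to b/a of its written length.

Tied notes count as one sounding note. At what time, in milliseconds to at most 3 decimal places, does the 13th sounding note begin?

1. 0.0ms @ 0 + 1184.211ms (3/2)
2. 1184.211ms @ 3/2 + 394.737ms (1/2)
3. 1578.947ms @ 2 + 789.474ms (1)
4. 2368.421ms @ 3 + 157.895ms (1/5)
5. 2526.316ms @ 16/5 + 157.895ms (1/5)
6. 2684.211ms @ 17/5 + 157.895ms (1/5)
7. 2842.105ms @ 18/5 + 157.895ms (1/5)
8. 3000.0ms @ 19/5 + 157.895ms (1/5)
9. 3157.895ms @ 4 + 592.105ms (3/4)
10. 3750.0ms @ 19/4 + 592.105ms (3/4)
11. 4342.105ms @ 11/2 + 657.895ms (5/6)
12. 5000.0ms @ 19/3 + 263.158ms (1/3)
13. 5263.158ms @ 20/3 + 1052.632ms (4/3)

note 13 onset = 20/3b = 5263.158ms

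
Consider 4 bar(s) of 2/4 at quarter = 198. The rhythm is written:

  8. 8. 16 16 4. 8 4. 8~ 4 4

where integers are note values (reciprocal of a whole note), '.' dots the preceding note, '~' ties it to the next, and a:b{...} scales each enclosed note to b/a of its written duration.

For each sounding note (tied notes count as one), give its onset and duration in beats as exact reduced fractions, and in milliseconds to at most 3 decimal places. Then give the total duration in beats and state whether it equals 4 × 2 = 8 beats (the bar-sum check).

1) 0.0ms=0b +227.273ms=3/4b
2) 227.273ms=3/4b +227.273ms=3/4b
3) 454.545ms=3/2b +75.758ms=1/4b
4) 530.303ms=7/4b +75.758ms=1/4b
5) 606.061ms=2b +454.545ms=3/2b
6) 1060.606ms=7/2b +151.515ms=1/2b
7) 1212.121ms=4b +454.545ms=3/2b
8) 1666.667ms=11/2b +454.545ms=3/2b
9) 2121.212ms=7b +303.03ms=1b
Σ=8b of 8 (198bpm 2/4) — PASS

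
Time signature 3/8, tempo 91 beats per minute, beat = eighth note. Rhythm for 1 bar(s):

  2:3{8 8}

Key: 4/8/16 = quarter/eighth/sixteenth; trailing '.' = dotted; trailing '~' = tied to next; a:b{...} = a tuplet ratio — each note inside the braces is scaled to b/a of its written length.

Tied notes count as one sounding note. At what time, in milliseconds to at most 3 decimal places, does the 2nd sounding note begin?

note 2 onset = 3/2b = 989.011ms

1. 0.0ms @ 0 + 989.011ms (3/2)
2. 989.011ms @ 3/2 + 989.011ms (3/2)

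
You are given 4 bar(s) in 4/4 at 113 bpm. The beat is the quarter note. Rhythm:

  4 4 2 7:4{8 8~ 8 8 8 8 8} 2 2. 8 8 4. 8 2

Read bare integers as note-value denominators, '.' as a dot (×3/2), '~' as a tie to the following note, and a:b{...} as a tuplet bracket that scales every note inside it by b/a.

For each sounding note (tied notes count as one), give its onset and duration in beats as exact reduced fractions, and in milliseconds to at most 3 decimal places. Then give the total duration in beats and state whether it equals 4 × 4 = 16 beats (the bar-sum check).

1) 0.0ms=0b +530.973ms=1b
2) 530.973ms=1b +530.973ms=1b
3) 1061.947ms=2b +1061.947ms=2b
4) 2123.894ms=4b +151.707ms=2/7b
5) 2275.601ms=30/7b +303.413ms=4/7b
6) 2579.014ms=34/7b +151.707ms=2/7b
7) 2730.721ms=36/7b +151.707ms=2/7b
8) 2882.427ms=38/7b +151.707ms=2/7b
9) 3034.134ms=40/7b +151.707ms=2/7b
10) 3185.841ms=6b +1061.947ms=2b
11) 4247.788ms=8b +1592.92ms=3b
12) 5840.708ms=11b +265.487ms=1/2b
13) 6106.195ms=23/2b +265.487ms=1/2b
14) 6371.681ms=12b +796.46ms=3/2b
15) 7168.142ms=27/2b +265.487ms=1/2b
16) 7433.628ms=14b +1061.947ms=2b
Σ=16b of 16 (113bpm 4/4) — PASS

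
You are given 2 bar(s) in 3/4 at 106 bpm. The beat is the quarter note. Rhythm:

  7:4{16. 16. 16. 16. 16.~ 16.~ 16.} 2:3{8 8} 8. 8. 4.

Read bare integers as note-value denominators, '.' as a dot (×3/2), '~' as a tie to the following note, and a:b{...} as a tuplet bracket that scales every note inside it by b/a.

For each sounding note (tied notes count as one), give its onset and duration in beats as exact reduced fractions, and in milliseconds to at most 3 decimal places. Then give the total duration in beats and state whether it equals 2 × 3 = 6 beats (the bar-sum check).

1) 0.0ms=0b +121.294ms=3/14b
2) 121.294ms=3/14b +121.294ms=3/14b
3) 242.588ms=3/7b +121.294ms=3/14b
4) 363.881ms=9/14b +121.294ms=3/14b
5) 485.175ms=6/7b +363.881ms=9/14b
6) 849.057ms=3/2b +424.528ms=3/4b
7) 1273.585ms=9/4b +424.528ms=3/4b
8) 1698.113ms=3b +424.528ms=3/4b
9) 2122.642ms=15/4b +424.528ms=3/4b
10) 2547.17ms=9/2b +849.057ms=3/2b
Σ=6b of 6 (106bpm 3/4) — PASS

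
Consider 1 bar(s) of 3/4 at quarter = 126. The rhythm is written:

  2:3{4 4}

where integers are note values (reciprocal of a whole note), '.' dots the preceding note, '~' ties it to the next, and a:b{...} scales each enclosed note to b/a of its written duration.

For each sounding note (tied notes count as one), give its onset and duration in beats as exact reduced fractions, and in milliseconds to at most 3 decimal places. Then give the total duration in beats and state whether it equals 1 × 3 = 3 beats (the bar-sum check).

1) 0.0ms=0b +714.286ms=3/2b
2) 714.286ms=3/2b +714.286ms=3/2b
Σ=3b of 3 (126bpm 3/4) — PASS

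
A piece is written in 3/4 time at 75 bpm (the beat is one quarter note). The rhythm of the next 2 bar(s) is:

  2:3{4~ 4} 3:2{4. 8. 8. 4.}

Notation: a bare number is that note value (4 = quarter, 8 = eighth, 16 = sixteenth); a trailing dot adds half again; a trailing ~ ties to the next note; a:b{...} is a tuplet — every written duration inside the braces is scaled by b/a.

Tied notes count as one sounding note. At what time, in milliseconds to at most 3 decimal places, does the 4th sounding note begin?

1. 0.0ms @ 0 + 2400.0ms (3)
2. 2400.0ms @ 3 + 800.0ms (1)
3. 3200.0ms @ 4 + 400.0ms (1/2)
4. 3600.0ms @ 9/2 + 400.0ms (1/2)
5. 4000.0ms @ 5 + 800.0ms (1)

note 4 onset = 9/2b = 3600.0ms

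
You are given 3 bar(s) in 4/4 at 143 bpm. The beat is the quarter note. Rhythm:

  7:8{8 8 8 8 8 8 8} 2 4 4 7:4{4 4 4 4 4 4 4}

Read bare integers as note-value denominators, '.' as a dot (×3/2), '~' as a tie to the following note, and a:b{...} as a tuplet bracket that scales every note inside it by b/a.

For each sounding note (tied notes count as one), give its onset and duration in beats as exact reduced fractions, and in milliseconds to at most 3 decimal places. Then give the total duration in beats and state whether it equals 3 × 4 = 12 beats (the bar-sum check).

1) 0.0ms=0b +239.76ms=4/7b
2) 239.76ms=4/7b +239.76ms=4/7b
3) 479.52ms=8/7b +239.76ms=4/7b
4) 719.281ms=12/7b +239.76ms=4/7b
5) 959.041ms=16/7b +239.76ms=4/7b
6) 1198.801ms=20/7b +239.76ms=4/7b
7) 1438.561ms=24/7b +239.76ms=4/7b
8) 1678.322ms=4b +839.161ms=2b
9) 2517.483ms=6b +419.58ms=1b
10) 2937.063ms=7b +419.58ms=1b
11) 3356.643ms=8b +239.76ms=4/7b
12) 3596.404ms=60/7b +239.76ms=4/7b
13) 3836.164ms=64/7b +239.76ms=4/7b
14) 4075.924ms=68/7b +239.76ms=4/7b
15) 4315.684ms=72/7b +239.76ms=4/7b
16) 4555.445ms=76/7b +239.76ms=4/7b
17) 4795.205ms=80/7b +239.76ms=4/7b
Σ=12b of 12 (143bpm 4/4) — PASS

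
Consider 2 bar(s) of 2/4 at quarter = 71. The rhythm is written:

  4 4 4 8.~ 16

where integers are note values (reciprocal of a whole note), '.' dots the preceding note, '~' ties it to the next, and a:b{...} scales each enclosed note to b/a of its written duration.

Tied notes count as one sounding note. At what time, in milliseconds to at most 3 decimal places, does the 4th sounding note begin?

note 4 onset = 3b = 2535.211ms

1. 0.0ms @ 0 + 845.07ms (1)
2. 845.07ms @ 1 + 845.07ms (1)
3. 1690.141ms @ 2 + 845.07ms (1)
4. 2535.211ms @ 3 + 845.07ms (1)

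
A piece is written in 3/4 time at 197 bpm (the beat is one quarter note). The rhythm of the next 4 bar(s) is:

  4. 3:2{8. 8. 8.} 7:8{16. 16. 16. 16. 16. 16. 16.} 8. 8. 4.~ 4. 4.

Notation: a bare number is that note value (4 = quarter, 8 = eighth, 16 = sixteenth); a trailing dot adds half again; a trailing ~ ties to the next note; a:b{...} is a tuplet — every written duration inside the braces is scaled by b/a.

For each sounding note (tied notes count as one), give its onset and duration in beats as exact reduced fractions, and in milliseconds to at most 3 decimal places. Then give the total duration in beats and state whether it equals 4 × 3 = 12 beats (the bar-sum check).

1) 0.0ms=0b +456.853ms=3/2b
2) 456.853ms=3/2b +152.284ms=1/2b
3) 609.137ms=2b +152.284ms=1/2b
4) 761.421ms=5/2b +152.284ms=1/2b
5) 913.706ms=3b +130.529ms=3/7b
6) 1044.235ms=24/7b +130.529ms=3/7b
7) 1174.764ms=27/7b +130.529ms=3/7b
8) 1305.294ms=30/7b +130.529ms=3/7b
9) 1435.823ms=33/7b +130.529ms=3/7b
10) 1566.352ms=36/7b +130.529ms=3/7b
11) 1696.882ms=39/7b +130.529ms=3/7b
12) 1827.411ms=6b +228.426ms=3/4b
13) 2055.838ms=27/4b +228.426ms=3/4b
14) 2284.264ms=15/2b +913.706ms=3b
15) 3197.97ms=21/2b +456.853ms=3/2b
Σ=12b of 12 (197bpm 3/4) — PASS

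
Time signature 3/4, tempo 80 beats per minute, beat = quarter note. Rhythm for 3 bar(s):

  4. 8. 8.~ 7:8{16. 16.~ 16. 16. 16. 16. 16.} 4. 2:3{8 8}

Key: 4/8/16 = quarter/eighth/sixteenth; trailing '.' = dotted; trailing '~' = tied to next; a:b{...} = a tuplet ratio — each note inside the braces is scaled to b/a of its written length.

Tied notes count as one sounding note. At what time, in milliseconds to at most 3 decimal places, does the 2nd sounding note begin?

1. 0.0ms @ 0 + 1125.0ms (3/2)
2. 1125.0ms @ 3/2 + 562.5ms (3/4)
3. 1687.5ms @ 9/4 + 883.929ms (33/28)
4. 2571.429ms @ 24/7 + 642.857ms (6/7)
5. 3214.286ms @ 30/7 + 321.429ms (3/7)
6. 3535.714ms @ 33/7 + 321.429ms (3/7)
7. 3857.143ms @ 36/7 + 321.429ms (3/7)
8. 4178.571ms @ 39/7 + 321.429ms (3/7)
9. 4500.0ms @ 6 + 1125.0ms (3/2)
10. 5625.0ms @ 15/2 + 562.5ms (3/4)
11. 6187.5ms @ 33/4 + 562.5ms (3/4)

note 2 onset = 3/2b = 1125.0ms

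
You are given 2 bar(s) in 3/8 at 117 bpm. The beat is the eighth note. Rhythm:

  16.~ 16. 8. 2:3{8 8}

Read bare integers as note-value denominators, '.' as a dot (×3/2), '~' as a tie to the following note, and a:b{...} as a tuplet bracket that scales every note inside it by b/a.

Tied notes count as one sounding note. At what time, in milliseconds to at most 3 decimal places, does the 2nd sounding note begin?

note 2 onset = 3/2b = 769.231ms

1. 0.0ms @ 0 + 769.231ms (3/2)
2. 769.231ms @ 3/2 + 769.231ms (3/2)
3. 1538.462ms @ 3 + 769.231ms (3/2)
4. 2307.692ms @ 9/2 + 769.231ms (3/2)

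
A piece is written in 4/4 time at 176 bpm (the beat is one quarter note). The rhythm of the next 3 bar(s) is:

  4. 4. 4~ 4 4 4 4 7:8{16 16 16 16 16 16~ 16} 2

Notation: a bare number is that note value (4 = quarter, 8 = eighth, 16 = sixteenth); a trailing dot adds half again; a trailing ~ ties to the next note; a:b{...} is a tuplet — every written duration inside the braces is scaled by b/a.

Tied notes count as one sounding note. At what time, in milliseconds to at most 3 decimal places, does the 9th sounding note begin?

1. 0.0ms @ 0 + 511.364ms (3/2)
2. 511.364ms @ 3/2 + 511.364ms (3/2)
3. 1022.727ms @ 3 + 681.818ms (2)
4. 1704.545ms @ 5 + 340.909ms (1)
5. 2045.455ms @ 6 + 340.909ms (1)
6. 2386.364ms @ 7 + 340.909ms (1)
7. 2727.273ms @ 8 + 97.403ms (2/7)
8. 2824.675ms @ 58/7 + 97.403ms (2/7)
9. 2922.078ms @ 60/7 + 97.403ms (2/7)
10. 3019.481ms @ 62/7 + 97.403ms (2/7)
11. 3116.883ms @ 64/7 + 97.403ms (2/7)
12. 3214.286ms @ 66/7 + 194.805ms (4/7)
13. 3409.091ms @ 10 + 681.818ms (2)

note 9 onset = 60/7b = 2922.078ms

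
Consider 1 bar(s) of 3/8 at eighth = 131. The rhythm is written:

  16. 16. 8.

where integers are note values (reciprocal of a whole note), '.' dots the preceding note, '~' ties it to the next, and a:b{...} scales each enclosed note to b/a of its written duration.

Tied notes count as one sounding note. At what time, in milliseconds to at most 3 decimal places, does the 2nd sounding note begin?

1. 0.0ms @ 0 + 343.511ms (3/4)
2. 343.511ms @ 3/4 + 343.511ms (3/4)
3. 687.023ms @ 3/2 + 687.023ms (3/2)

note 2 onset = 3/4b = 343.511ms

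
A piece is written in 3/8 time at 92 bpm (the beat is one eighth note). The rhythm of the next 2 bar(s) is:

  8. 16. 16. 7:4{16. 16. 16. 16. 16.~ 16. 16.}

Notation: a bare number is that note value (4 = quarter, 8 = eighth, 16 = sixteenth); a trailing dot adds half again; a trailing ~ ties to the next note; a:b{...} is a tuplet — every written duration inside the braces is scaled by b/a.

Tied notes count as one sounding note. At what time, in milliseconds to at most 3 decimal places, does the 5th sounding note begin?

1. 0.0ms @ 0 + 978.261ms (3/2)
2. 978.261ms @ 3/2 + 489.13ms (3/4)
3. 1467.391ms @ 9/4 + 489.13ms (3/4)
4. 1956.522ms @ 3 + 279.503ms (3/7)
5. 2236.025ms @ 24/7 + 279.503ms (3/7)
6. 2515.528ms @ 27/7 + 279.503ms (3/7)
7. 2795.031ms @ 30/7 + 279.503ms (3/7)
8. 3074.534ms @ 33/7 + 559.006ms (6/7)
9. 3633.54ms @ 39/7 + 279.503ms (3/7)

note 5 onset = 24/7b = 2236.025ms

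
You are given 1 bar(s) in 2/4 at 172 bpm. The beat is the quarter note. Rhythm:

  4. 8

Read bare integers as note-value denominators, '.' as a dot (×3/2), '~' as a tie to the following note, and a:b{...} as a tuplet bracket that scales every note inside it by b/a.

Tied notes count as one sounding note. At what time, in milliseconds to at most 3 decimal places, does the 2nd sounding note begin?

note 2 onset = 3/2b = 523.256ms

1. 0.0ms @ 0 + 523.256ms (3/2)
2. 523.256ms @ 3/2 + 174.419ms (1/2)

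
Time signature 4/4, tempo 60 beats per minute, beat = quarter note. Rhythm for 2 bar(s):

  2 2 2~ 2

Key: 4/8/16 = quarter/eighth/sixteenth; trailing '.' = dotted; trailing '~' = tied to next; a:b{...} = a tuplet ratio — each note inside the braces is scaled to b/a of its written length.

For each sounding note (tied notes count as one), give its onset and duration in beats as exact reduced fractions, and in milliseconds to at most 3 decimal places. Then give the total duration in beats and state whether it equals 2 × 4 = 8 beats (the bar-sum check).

1) 0.0ms=0b +2000.0ms=2b
2) 2000.0ms=2b +2000.0ms=2b
3) 4000.0ms=4b +4000.0ms=4b
Σ=8b of 8 (60bpm 4/4) — PASS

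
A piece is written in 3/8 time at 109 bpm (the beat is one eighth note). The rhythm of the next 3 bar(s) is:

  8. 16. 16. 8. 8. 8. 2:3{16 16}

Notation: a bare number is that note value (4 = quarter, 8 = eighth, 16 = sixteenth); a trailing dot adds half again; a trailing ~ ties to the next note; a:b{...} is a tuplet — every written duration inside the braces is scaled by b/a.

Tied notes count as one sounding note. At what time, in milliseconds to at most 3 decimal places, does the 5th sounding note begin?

1. 0.0ms @ 0 + 825.688ms (3/2)
2. 825.688ms @ 3/2 + 412.844ms (3/4)
3. 1238.532ms @ 9/4 + 412.844ms (3/4)
4. 1651.376ms @ 3 + 825.688ms (3/2)
5. 2477.064ms @ 9/2 + 825.688ms (3/2)
6. 3302.752ms @ 6 + 825.688ms (3/2)
7. 4128.44ms @ 15/2 + 412.844ms (3/4)
8. 4541.284ms @ 33/4 + 412.844ms (3/4)

note 5 onset = 9/2b = 2477.064ms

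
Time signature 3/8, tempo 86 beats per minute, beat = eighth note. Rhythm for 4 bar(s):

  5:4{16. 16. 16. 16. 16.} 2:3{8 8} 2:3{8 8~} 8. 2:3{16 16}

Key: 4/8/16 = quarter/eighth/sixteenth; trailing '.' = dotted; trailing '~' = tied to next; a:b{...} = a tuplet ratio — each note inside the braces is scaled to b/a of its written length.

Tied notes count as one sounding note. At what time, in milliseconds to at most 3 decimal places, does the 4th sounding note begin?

note 4 onset = 9/5b = 1255.814ms

1. 0.0ms @ 0 + 418.605ms (3/5)
2. 418.605ms @ 3/5 + 418.605ms (3/5)
3. 837.209ms @ 6/5 + 418.605ms (3/5)
4. 1255.814ms @ 9/5 + 418.605ms (3/5)
5. 1674.419ms @ 12/5 + 418.605ms (3/5)
6. 2093.023ms @ 3 + 1046.512ms (3/2)
7. 3139.535ms @ 9/2 + 1046.512ms (3/2)
8. 4186.047ms @ 6 + 1046.512ms (3/2)
9. 5232.558ms @ 15/2 + 2093.023ms (3)
10. 7325.581ms @ 21/2 + 523.256ms (3/4)
11. 7848.837ms @ 45/4 + 523.256ms (3/4)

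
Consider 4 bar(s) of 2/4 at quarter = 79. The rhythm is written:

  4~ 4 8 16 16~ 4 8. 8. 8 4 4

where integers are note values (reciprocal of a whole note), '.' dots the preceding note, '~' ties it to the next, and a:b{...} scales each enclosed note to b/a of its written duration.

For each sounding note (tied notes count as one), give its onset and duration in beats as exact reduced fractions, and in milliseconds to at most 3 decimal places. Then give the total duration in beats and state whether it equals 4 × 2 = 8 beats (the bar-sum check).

1) 0.0ms=0b +1518.987ms=2b
2) 1518.987ms=2b +379.747ms=1/2b
3) 1898.734ms=5/2b +189.873ms=1/4b
4) 2088.608ms=11/4b +949.367ms=5/4b
5) 3037.975ms=4b +569.62ms=3/4b
6) 3607.595ms=19/4b +569.62ms=3/4b
7) 4177.215ms=11/2b +379.747ms=1/2b
8) 4556.962ms=6b +759.494ms=1b
9) 5316.456ms=7b +759.494ms=1b
Σ=8b of 8 (79bpm 2/4) — PASS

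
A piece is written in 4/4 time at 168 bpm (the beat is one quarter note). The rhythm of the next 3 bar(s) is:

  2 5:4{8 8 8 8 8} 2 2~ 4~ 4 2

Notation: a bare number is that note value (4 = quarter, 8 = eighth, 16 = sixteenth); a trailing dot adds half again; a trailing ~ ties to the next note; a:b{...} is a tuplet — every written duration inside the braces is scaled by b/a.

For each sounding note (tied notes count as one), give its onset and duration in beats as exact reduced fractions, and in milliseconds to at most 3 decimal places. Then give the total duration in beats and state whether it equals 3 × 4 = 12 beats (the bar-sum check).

1) 0.0ms=0b +714.286ms=2b
2) 714.286ms=2b +142.857ms=2/5b
3) 857.143ms=12/5b +142.857ms=2/5b
4) 1000.0ms=14/5b +142.857ms=2/5b
5) 1142.857ms=16/5b +142.857ms=2/5b
6) 1285.714ms=18/5b +142.857ms=2/5b
7) 1428.571ms=4b +714.286ms=2b
8) 2142.857ms=6b +1428.571ms=4b
9) 3571.429ms=10b +714.286ms=2b
Σ=12b of 12 (168bpm 4/4) — PASS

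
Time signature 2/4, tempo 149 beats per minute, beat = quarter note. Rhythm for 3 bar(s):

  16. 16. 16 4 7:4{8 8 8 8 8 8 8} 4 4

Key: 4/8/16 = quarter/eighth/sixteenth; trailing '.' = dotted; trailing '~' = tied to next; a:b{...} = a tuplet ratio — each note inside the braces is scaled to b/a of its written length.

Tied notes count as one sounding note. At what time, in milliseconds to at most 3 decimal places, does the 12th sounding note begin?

note 12 onset = 4b = 1610.738ms

1. 0.0ms @ 0 + 151.007ms (3/8)
2. 151.007ms @ 3/8 + 151.007ms (3/8)
3. 302.013ms @ 3/4 + 100.671ms (1/4)
4. 402.685ms @ 1 + 402.685ms (1)
5. 805.369ms @ 2 + 115.053ms (2/7)
6. 920.422ms @ 16/7 + 115.053ms (2/7)
7. 1035.475ms @ 18/7 + 115.053ms (2/7)
8. 1150.527ms @ 20/7 + 115.053ms (2/7)
9. 1265.58ms @ 22/7 + 115.053ms (2/7)
10. 1380.633ms @ 24/7 + 115.053ms (2/7)
11. 1495.686ms @ 26/7 + 115.053ms (2/7)
12. 1610.738ms @ 4 + 402.685ms (1)
13. 2013.423ms @ 5 + 402.685ms (1)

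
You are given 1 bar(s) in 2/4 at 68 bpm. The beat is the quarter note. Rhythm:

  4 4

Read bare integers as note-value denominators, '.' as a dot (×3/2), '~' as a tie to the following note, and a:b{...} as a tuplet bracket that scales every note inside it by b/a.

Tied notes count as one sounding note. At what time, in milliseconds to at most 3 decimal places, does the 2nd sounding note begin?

1. 0.0ms @ 0 + 882.353ms (1)
2. 882.353ms @ 1 + 882.353ms (1)

note 2 onset = 1b = 882.353ms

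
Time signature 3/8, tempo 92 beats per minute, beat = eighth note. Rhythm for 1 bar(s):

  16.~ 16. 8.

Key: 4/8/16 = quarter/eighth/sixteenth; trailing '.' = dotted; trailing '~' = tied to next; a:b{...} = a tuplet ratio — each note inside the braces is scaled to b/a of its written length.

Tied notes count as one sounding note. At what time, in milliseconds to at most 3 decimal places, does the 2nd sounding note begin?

1. 0.0ms @ 0 + 978.261ms (3/2)
2. 978.261ms @ 3/2 + 978.261ms (3/2)

note 2 onset = 3/2b = 978.261ms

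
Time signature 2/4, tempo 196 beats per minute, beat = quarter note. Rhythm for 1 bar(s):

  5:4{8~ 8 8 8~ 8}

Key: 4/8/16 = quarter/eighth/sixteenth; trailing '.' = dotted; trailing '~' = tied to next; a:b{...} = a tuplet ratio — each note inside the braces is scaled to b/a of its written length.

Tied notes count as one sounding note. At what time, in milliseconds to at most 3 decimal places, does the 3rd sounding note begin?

note 3 onset = 6/5b = 367.347ms

1. 0.0ms @ 0 + 244.898ms (4/5)
2. 244.898ms @ 4/5 + 122.449ms (2/5)
3. 367.347ms @ 6/5 + 244.898ms (4/5)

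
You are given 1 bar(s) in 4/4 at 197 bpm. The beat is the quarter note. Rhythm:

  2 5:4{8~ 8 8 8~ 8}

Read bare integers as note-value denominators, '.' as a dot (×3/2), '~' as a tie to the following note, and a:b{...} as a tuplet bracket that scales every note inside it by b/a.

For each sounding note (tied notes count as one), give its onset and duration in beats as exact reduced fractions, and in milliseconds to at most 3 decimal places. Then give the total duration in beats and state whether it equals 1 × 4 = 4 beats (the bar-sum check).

1) 0.0ms=0b +609.137ms=2b
2) 609.137ms=2b +243.655ms=4/5b
3) 852.792ms=14/5b +121.827ms=2/5b
4) 974.619ms=16/5b +243.655ms=4/5b
Σ=4b of 4 (197bpm 4/4) — PASS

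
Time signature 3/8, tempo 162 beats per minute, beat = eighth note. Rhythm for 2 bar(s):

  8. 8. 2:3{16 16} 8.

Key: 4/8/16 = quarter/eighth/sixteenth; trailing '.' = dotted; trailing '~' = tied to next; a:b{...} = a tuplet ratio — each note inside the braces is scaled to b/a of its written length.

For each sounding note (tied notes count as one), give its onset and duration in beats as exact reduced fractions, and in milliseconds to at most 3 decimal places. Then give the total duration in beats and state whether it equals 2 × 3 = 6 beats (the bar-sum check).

1) 0.0ms=0b +555.556ms=3/2b
2) 555.556ms=3/2b +555.556ms=3/2b
3) 1111.111ms=3b +277.778ms=3/4b
4) 1388.889ms=15/4b +277.778ms=3/4b
5) 1666.667ms=9/2b +555.556ms=3/2b
Σ=6b of 6 (162bpm 3/8) — PASS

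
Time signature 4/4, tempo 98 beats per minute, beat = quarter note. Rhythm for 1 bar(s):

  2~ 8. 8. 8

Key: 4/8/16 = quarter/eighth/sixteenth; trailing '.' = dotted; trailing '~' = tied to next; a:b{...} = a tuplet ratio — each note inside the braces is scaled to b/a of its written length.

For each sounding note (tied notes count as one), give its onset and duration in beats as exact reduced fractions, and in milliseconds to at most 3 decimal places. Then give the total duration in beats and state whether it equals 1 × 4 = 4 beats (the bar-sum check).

1) 0.0ms=0b +1683.673ms=11/4b
2) 1683.673ms=11/4b +459.184ms=3/4b
3) 2142.857ms=7/2b +306.122ms=1/2b
Σ=4b of 4 (98bpm 4/4) — PASS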